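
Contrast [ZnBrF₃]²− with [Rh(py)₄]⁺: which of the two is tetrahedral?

For [ZnBrF₃]²−: Ligand charges: each bromide is −1; each fluoride is −1. With an overall charge of −2 the zinc centre must be in the +2 oxidation state. Zn sits in group 12, so the d-electron count is 12 − 2 = 10. A d¹⁰ ion has no crystal-field stabilisation preference between square planar and tetrahedral, so four ligands adopt the sterically favoured tetrahedral geometry. → tetrahedral.
For [Rh(py)₄]⁺: Pyridine is neutral; balancing the +1 overall charge requires Rh(I). Rhodium is a group-9 element; Rh(I) is therefore d⁸. A 4d d⁸ ion has a large crystal-field splitting; square planar leaves the high-energy d_{x²−y²} orbital empty and maximises CFSE. → square planar.

[ZnBrF₃]²−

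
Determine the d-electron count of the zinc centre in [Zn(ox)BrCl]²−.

d¹⁰

Summing ligand charges against the −2 overall charge gives an oxidation state of +2 for zinc.
Zn sits in group 12, so the d-electron count is 12 − 2 = 10.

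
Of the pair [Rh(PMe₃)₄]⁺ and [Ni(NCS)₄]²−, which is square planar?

[Rh(PMe₃)₄]⁺

For [Rh(PMe₃)₄]⁺: Trimethylphosphine is neutral; balancing the +1 overall charge requires Rh(I). Group 9 minus oxidation state 1 gives a d⁸ configuration. A 4d d⁸ ion has a large crystal-field splitting; square planar leaves the high-energy d_{x²−y²} orbital empty and maximises CFSE. → square planar.
For [Ni(NCS)₄]²−: Ligand charges: each isothiocyanate is −1. With an overall charge of −2 the nickel centre must be in the +2 oxidation state. Nickel is a group-10 element; Ni(II) is therefore d⁸. Isothiocyanate is a weak-field ligand. With weak-field ligands the CFSE gain from square planar is small, so a 3d d⁸ ion takes the sterically preferred tetrahedral geometry. → tetrahedral.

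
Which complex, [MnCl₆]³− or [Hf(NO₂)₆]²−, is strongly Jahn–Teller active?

[MnCl₆]³−

[MnCl₆]³−: Each chloride is −1; balancing the −3 overall charge requires Mn(III). Group 7 minus oxidation state 3 gives a d⁴ configuration. Chloride is a weak-field ligand for a first-row metal, so the complex is high-spin. The t₂g³e_g¹ (high-spin) configuration has an unevenly filled e_g set; the Jahn–Teller theorem predicts a tetragonal distortion (typically axial elongation) to lift the degeneracy.
[Hf(NO₂)₆]²−: Each nitro (N-bound nitrite) is −1; balancing the −2 overall charge requires Hf(IV). Hafnium is a group-4 element; Hf(IV) is therefore d⁰. The d⁰ configuration leaves the e_g set evenly filled (or empty) — no strong Jahn–Teller driving force.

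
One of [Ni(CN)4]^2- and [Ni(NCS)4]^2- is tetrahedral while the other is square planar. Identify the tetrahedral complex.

For [Ni(CN)4]^2-: Ligand charges: each cyanide is −1. With an overall charge of −2 the nickel centre must be in the +2 oxidation state. Nickel is a group-10 element; Ni(II) is therefore d⁸. Cyanide is a strong-field ligand (high in the spectrochemical series). A 3d d⁸ ion with strong-field ligands gains enough CFSE to favour square planar over tetrahedral. → square planar.
For [Ni(NCS)4]^2-: Summing ligand charges against the −2 overall charge gives an oxidation state of +2 for nickel. Nickel is a group-10 element; Ni(II) is therefore d⁸. Isothiocyanate is a weak-field ligand. With weak-field ligands the CFSE gain from square planar is small, so a 3d d⁸ ion takes the sterically preferred tetrahedral geometry. → tetrahedral.

[Ni(NCS)4]^2-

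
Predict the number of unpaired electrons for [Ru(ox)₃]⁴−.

0

Each oxalate is −2; balancing the −4 overall charge requires Ru(II).
Ruthenium is a group-8 element; Ru(II) is therefore d⁶.
Counting donor atoms: 3×oxalate (bidentate) → 6 donors. Coordination number = 6.
The spin state decides the count: a 4d ion has a large Δₒ and is invariably low-spin.
An octahedral low-spin d⁶ ion is t₂g⁶e_g⁰, giving 0 unpaired electrons.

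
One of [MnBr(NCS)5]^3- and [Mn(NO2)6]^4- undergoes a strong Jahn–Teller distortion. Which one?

[MnBr(NCS)5]^3-: Each bromide is −1; each isothiocyanate is −1; balancing the −3 overall charge requires Mn(III). Group 7 minus oxidation state 3 gives a d⁴ configuration. Bromide and isothiocyanate are weak-field ligands for a first-row metal, so the complex is high-spin. The t₂g³e_g¹ (high-spin) configuration has an unevenly filled e_g set; the Jahn–Teller theorem predicts a tetragonal distortion (typically axial elongation) to lift the degeneracy.
[Mn(NO2)6]^4-: Ligand charges: each nitro (N-bound nitrite) is −1. With an overall charge of −4 the manganese centre must be in the +2 oxidation state. Manganese is a group-7 element; Mn(II) is therefore d⁵. Nitro (N-bound nitrite) is a strong-field ligand (high in the spectrochemical series) for a first-row metal, so the complex is low-spin. The d⁵ configuration leaves the e_g set evenly filled (or empty) — no strong Jahn–Teller driving force.

[MnBr(NCS)5]^3-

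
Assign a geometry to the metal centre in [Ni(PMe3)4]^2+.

Trimethylphosphine is neutral; balancing the +2 overall charge requires Ni(II).
Nickel is a group-10 element; Ni(II) is therefore d⁸.
Coordination number: 4.
Trimethylphosphine is a strong-field ligand (high in the spectrochemical series).
A 3d d⁸ ion with strong-field ligands gains enough CFSE to favour square planar over tetrahedral.

square planar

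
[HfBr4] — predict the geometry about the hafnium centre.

tetrahedral

Ligand charges: each bromide is −1. With an overall charge of 0 the hafnium centre must be in the +4 oxidation state.
Hf sits in group 4, so the d-electron count is 4 − 4 = 0.
Coordination number: 4.
A d⁰ ion has no crystal-field stabilisation preference between square planar and tetrahedral, so four ligands adopt the sterically favoured tetrahedral geometry.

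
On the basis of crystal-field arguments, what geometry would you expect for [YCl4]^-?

tetrahedral

Ligand charges: each chloride is −1. With an overall charge of −1 the yttrium centre must be in the +3 oxidation state.
Group 3 minus oxidation state 3 gives a d⁰ configuration.
Coordination number: 4.
A d⁰ ion has no crystal-field stabilisation preference between square planar and tetrahedral, so four ligands adopt the sterically favoured tetrahedral geometry.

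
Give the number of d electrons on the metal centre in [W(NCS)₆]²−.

Ligand charges: each isothiocyanate is −1. With an overall charge of −2 the tungsten centre must be in the +4 oxidation state.
Tungsten is a group-6 element; W(IV) is therefore d².

d2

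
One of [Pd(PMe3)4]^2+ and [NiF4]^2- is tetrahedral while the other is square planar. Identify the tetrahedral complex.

[NiF4]^2-

For [Pd(PMe3)4]^2+: Trimethylphosphine is neutral; balancing the +2 overall charge requires Pd(II). Palladium is a group-10 element; Pd(II) is therefore d⁸. A 4d d⁸ ion has a large crystal-field splitting; square planar leaves the high-energy d_{x²−y²} orbital empty and maximises CFSE. → square planar.
For [NiF4]^2-: Ligand charges: each fluoride is −1. With an overall charge of −2 the nickel centre must be in the +2 oxidation state. Group 10 minus oxidation state 2 gives a d⁸ configuration. Fluoride is a weak-field ligand. With weak-field ligands the CFSE gain from square planar is small, so a 3d d⁸ ion takes the sterically preferred tetrahedral geometry. → tetrahedral.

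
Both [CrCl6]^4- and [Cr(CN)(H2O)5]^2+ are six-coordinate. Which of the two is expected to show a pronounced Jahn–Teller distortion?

[CrCl6]^4-

[CrCl6]^4-: Each chloride is −1; balancing the −4 overall charge requires Cr(II). Chromium is a group-6 element; Cr(II) is therefore d⁴. Chloride is a weak-field ligand for a first-row metal, so the complex is high-spin. The t₂g³e_g¹ (high-spin) configuration has an unevenly filled e_g set; the Jahn–Teller theorem predicts a tetragonal distortion (typically axial elongation) to lift the degeneracy.
[Cr(CN)(H2O)5]^2+: Each cyanide is −1; water is neutral; balancing the +2 overall charge requires Cr(III). Chromium is a group-6 element; Cr(III) is therefore d³. The d³ configuration leaves the e_g set evenly filled (or empty) — no strong Jahn–Teller driving force.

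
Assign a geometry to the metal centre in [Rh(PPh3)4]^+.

square planar

Ligand charges: triphenylphosphine is neutral. With an overall charge of +1 the rhodium centre must be in the +1 oxidation state.
Rh sits in group 9, so the d-electron count is 9 − 1 = 8.
With 4 monodentate ligands the coordination number is 4.
A 4d d⁸ ion has a large crystal-field splitting; square planar leaves the high-energy d_{x²−y²} orbital empty and maximises CFSE.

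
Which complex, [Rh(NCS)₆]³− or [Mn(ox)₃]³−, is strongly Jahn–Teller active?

[Mn(ox)₃]³−

[Rh(NCS)₆]³−: Ligand charges: each isothiocyanate is −1. With an overall charge of −3 the rhodium centre must be in the +3 oxidation state. Rh sits in group 9, so the d-electron count is 9 − 3 = 6. A 4d ion has a large Δₒ and is invariably low-spin. The d⁶ configuration leaves the e_g set evenly filled (or empty) — no strong Jahn–Teller driving force.
[Mn(ox)₃]³−: Each oxalate is −2; balancing the −3 overall charge requires Mn(III). Mn sits in group 7, so the d-electron count is 7 − 3 = 4. Oxalate is a weak-field ligand for a first-row metal, so the complex is high-spin. The t₂g³e_g¹ (high-spin) configuration has an unevenly filled e_g set; the Jahn–Teller theorem predicts a tetragonal distortion (typically axial elongation) to lift the degeneracy.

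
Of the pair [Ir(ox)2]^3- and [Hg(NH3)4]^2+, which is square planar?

For [Ir(ox)2]^3-: Each oxalate is −2; balancing the −3 overall charge requires Ir(I). Group 9 minus oxidation state 1 gives a d⁸ configuration. A 5d d⁸ ion has a large crystal-field splitting; square planar leaves the high-energy d_{x²−y²} orbital empty and maximises CFSE. → square planar.
For [Hg(NH3)4]^2+: Ammonia is neutral; balancing the +2 overall charge requires Hg(II). Mercury is a group-12 element; Hg(II) is therefore d¹⁰. A d¹⁰ ion has no crystal-field stabilisation preference between square planar and tetrahedral, so four ligands adopt the sterically favoured tetrahedral geometry. → tetrahedral.

[Ir(ox)2]^3-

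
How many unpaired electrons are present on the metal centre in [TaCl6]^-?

0

Each chloride is −1; balancing the −1 overall charge requires Ta(V).
Group 5 minus oxidation state 5 gives a d⁰ configuration.
In an octahedral field the d⁰ configuration is t₂g⁰e_g⁰, giving 0 unpaired electrons.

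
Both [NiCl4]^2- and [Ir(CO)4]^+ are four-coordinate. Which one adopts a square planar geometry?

For [NiCl4]^2-: Summing ligand charges against the −2 overall charge gives an oxidation state of +2 for nickel. Nickel is a group-10 element; Ni(II) is therefore d⁸. Chloride is a weak-field ligand. With weak-field ligands the CFSE gain from square planar is small, so a 3d d⁸ ion takes the sterically preferred tetrahedral geometry. → tetrahedral.
For [Ir(CO)4]^+: Carbonyl is neutral; balancing the +1 overall charge requires Ir(I). Group 9 minus oxidation state 1 gives a d⁸ configuration. A 5d d⁸ ion has a large crystal-field splitting; square planar leaves the high-energy d_{x²−y²} orbital empty and maximises CFSE. → square planar.

[Ir(CO)4]^+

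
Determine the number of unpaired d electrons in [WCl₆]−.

Ligand charges: each chloride is −1. With an overall charge of −1 the tungsten centre must be in the +5 oxidation state.
Tungsten is a group-6 element; W(V) is therefore d¹.
In an octahedral field the d¹ configuration is t₂g¹e_g⁰ (only one arrangement possible), giving 1 unpaired electron.

1 unpaired electron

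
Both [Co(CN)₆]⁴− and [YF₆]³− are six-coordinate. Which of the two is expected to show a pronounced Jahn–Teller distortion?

[Co(CN)₆]⁴−

[Co(CN)₆]⁴−: Ligand charges: each cyanide is −1. With an overall charge of −4 the cobalt centre must be in the +2 oxidation state. Cobalt is a group-9 element; Co(II) is therefore d⁷. Cyanide is a strong-field ligand (high in the spectrochemical series) for a first-row metal, so the complex is low-spin. The t₂g⁶e_g¹ (low-spin) configuration has an unevenly filled e_g set; the Jahn–Teller theorem predicts a tetragonal distortion (typically axial elongation) to lift the degeneracy.
[YF₆]³−: Ligand charges: each fluoride is −1. With an overall charge of −3 the yttrium centre must be in the +3 oxidation state. Group 3 minus oxidation state 3 gives a d⁰ configuration. The d⁰ configuration leaves the e_g set evenly filled (or empty) — no strong Jahn–Teller driving force.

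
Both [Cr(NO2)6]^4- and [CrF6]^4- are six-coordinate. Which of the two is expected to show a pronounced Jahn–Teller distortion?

[CrF6]^4-

[Cr(NO2)6]^4-: Summing ligand charges against the −4 overall charge gives an oxidation state of +2 for chromium. Chromium is a group-6 element; Cr(II) is therefore d⁴. Nitro (N-bound nitrite) is a strong-field ligand (high in the spectrochemical series) for a first-row metal, so the complex is low-spin. The d⁴ configuration leaves the e_g set evenly filled (or empty) — no strong Jahn–Teller driving force.
[CrF6]^4-: Summing ligand charges against the −4 overall charge gives an oxidation state of +2 for chromium. Chromium is a group-6 element; Cr(II) is therefore d⁴. Fluoride is a weak-field ligand for a first-row metal, so the complex is high-spin. The t₂g³e_g¹ (high-spin) configuration has an unevenly filled e_g set; the Jahn–Teller theorem predicts a tetragonal distortion (typically axial elongation) to lift the degeneracy.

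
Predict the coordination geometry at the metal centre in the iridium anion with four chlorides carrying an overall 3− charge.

square planar

Summing ligand charges against the −3 overall charge gives an oxidation state of +1 for iridium.
Group 9 minus oxidation state 1 gives a d⁸ configuration.
With 4 monodentate ligands the coordination number is 4.
A 5d d⁸ ion has a large crystal-field splitting; square planar leaves the high-energy d_{x²−y²} orbital empty and maximises CFSE.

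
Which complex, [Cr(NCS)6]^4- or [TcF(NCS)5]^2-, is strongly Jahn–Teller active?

[Cr(NCS)6]^4-

[Cr(NCS)6]^4-: Each isothiocyanate is −1; balancing the −4 overall charge requires Cr(II). Chromium is a group-6 element; Cr(II) is therefore d⁴. Isothiocyanate is a weak-field ligand for a first-row metal, so the complex is high-spin. The t₂g³e_g¹ (high-spin) configuration has an unevenly filled e_g set; the Jahn–Teller theorem predicts a tetragonal distortion (typically axial elongation) to lift the degeneracy.
[TcF(NCS)5]^2-: Ligand charges: each fluoride is −1; each isothiocyanate is −1. With an overall charge of −2 the technetium centre must be in the +4 oxidation state. Technetium is a group-7 element; Tc(IV) is therefore d³. The d³ configuration leaves the e_g set evenly filled (or empty) — no strong Jahn–Teller driving force.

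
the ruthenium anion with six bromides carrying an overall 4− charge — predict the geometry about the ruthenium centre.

octahedral

Each bromide is −1; balancing the −4 overall charge requires Ru(II).
Group 8 minus oxidation state 2 gives a d⁶ configuration.
Coordination number: 6.
Six donors around a single metal centre give an octahedral coordination sphere.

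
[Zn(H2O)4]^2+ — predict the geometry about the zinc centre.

tetrahedral

Water is neutral; balancing the +2 overall charge requires Zn(II).
Zn sits in group 12, so the d-electron count is 12 − 2 = 10.
With 4 monodentate ligands the coordination number is 4.
A d¹⁰ ion has no crystal-field stabilisation preference between square planar and tetrahedral, so four ligands adopt the sterically favoured tetrahedral geometry.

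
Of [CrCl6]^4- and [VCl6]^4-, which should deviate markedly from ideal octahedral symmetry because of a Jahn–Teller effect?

[CrCl6]^4-: Ligand charges: each chloride is −1. With an overall charge of −4 the chromium centre must be in the +2 oxidation state. Group 6 minus oxidation state 2 gives a d⁴ configuration. Chloride is a weak-field ligand for a first-row metal, so the complex is high-spin. The t₂g³e_g¹ (high-spin) configuration has an unevenly filled e_g set; the Jahn–Teller theorem predicts a tetragonal distortion (typically axial elongation) to lift the degeneracy.
[VCl6]^4-: Ligand charges: each chloride is −1. With an overall charge of −4 the vanadium centre must be in the +2 oxidation state. V sits in group 5, so the d-electron count is 5 − 2 = 3. The d³ configuration leaves the e_g set evenly filled (or empty) — no strong Jahn–Teller driving force.

[CrCl6]^4-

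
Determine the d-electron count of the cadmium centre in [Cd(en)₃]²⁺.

Ligand charges: ethylenediamine is neutral. With an overall charge of +2 the cadmium centre must be in the +2 oxidation state.
Cd sits in group 12, so the d-electron count is 12 − 2 = 10.

d10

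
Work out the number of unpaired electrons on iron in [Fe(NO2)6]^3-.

Summing ligand charges against the −3 overall charge gives an oxidation state of +3 for iron.
Fe sits in group 8, so the d-electron count is 8 − 3 = 5.
The spin state decides the count: Nitro (N-bound nitrite) is a strong-field ligand (high in the spectrochemical series) for a first-row metal, so the complex is low-spin.
An octahedral low-spin d⁵ ion is t₂g⁵e_g⁰, giving 1 unpaired electron.

1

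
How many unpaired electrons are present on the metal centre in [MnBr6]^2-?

Summing ligand charges against the −2 overall charge gives an oxidation state of +4 for manganese.
Mn sits in group 7, so the d-electron count is 7 − 4 = 3.
In an octahedral field the d³ configuration is t₂g³e_g⁰ (only one arrangement possible), giving 3 unpaired electrons.

3 unpaired electrons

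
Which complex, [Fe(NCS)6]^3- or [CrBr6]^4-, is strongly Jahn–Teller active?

[CrBr6]^4-

[Fe(NCS)6]^3-: Ligand charges: each isothiocyanate is −1. With an overall charge of −3 the iron centre must be in the +3 oxidation state. Fe sits in group 8, so the d-electron count is 8 − 3 = 5. Isothiocyanate is a weak-field ligand for a first-row metal, so the complex is high-spin. The d⁵ configuration leaves the e_g set evenly filled (or empty) — no strong Jahn–Teller driving force.
[CrBr6]^4-: Summing ligand charges against the −4 overall charge gives an oxidation state of +2 for chromium. Cr sits in group 6, so the d-electron count is 6 − 2 = 4. Bromide is a weak-field ligand for a first-row metal, so the complex is high-spin. The t₂g³e_g¹ (high-spin) configuration has an unevenly filled e_g set; the Jahn–Teller theorem predicts a tetragonal distortion (typically axial elongation) to lift the degeneracy.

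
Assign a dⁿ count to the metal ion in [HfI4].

Summing ligand charges against the 0 overall charge gives an oxidation state of +4 for hafnium.
Hafnium is a group-4 element; Hf(IV) is therefore d⁰.

d0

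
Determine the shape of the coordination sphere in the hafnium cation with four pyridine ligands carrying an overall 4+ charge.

tetrahedral

Ligand charges: pyridine is neutral. With an overall charge of +4 the hafnium centre must be in the +4 oxidation state.
Hf sits in group 4, so the d-electron count is 4 − 4 = 0.
With 4 monodentate ligands the coordination number is 4.
A d⁰ ion has no crystal-field stabilisation preference between square planar and tetrahedral, so four ligands adopt the sterically favoured tetrahedral geometry.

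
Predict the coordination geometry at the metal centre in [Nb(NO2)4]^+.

tetrahedral

Each nitro (N-bound nitrite) is −1; balancing the +1 overall charge requires Nb(V).
Nb sits in group 5, so the d-electron count is 5 − 5 = 0.
With 4 monodentate ligands the coordination number is 4.
A d⁰ ion has no crystal-field stabilisation preference between square planar and tetrahedral, so four ligands adopt the sterically favoured tetrahedral geometry.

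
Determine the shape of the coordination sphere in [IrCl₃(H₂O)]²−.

Ligand charges: each chloride is −1; water is neutral. With an overall charge of −2 the iridium centre must be in the +1 oxidation state.
Iridium is a group-9 element; Ir(I) is therefore d⁸.
With 4 monodentate ligands the coordination number is 4.
A 5d d⁸ ion has a large crystal-field splitting; square planar leaves the high-energy d_{x²−y²} orbital empty and maximises CFSE.

square planar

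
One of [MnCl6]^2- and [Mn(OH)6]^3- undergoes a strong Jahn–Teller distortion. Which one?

[Mn(OH)6]^3-

[MnCl6]^2-: Each chloride is −1; balancing the −2 overall charge requires Mn(IV). Mn sits in group 7, so the d-electron count is 7 − 4 = 3. The d³ configuration leaves the e_g set evenly filled (or empty) — no strong Jahn–Teller driving force.
[Mn(OH)6]^3-: Each hydroxide is −1; balancing the −3 overall charge requires Mn(III). Group 7 minus oxidation state 3 gives a d⁴ configuration. Hydroxide is a weak-field ligand for a first-row metal, so the complex is high-spin. The t₂g³e_g¹ (high-spin) configuration has an unevenly filled e_g set; the Jahn–Teller theorem predicts a tetragonal distortion (typically axial elongation) to lift the degeneracy.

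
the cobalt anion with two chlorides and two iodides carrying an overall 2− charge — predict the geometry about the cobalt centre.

tetrahedral

Each chloride is −1; each iodide is −1; balancing the −2 overall charge requires Co(II).
Group 9 minus oxidation state 2 gives a d⁷ configuration.
Coordination number: 4.
Chloride and iodide are weak-field ligands.
For a high-spin 3d d⁷ ion with weak-field ligands the small Δₜ gives little square-planar CFSE advantage, so four ligands adopt the sterically favoured tetrahedral geometry.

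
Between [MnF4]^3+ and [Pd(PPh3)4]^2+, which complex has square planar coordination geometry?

[Pd(PPh3)4]^2+

For [MnF4]^3+: Each fluoride is −1; balancing the +3 overall charge requires Mn(VII). Mn sits in group 7, so the d-electron count is 7 − 7 = 0. A d⁰ ion has no crystal-field stabilisation preference between square planar and tetrahedral, so four ligands adopt the sterically favoured tetrahedral geometry. → tetrahedral.
For [Pd(PPh3)4]^2+: Triphenylphosphine is neutral; balancing the +2 overall charge requires Pd(II). Group 10 minus oxidation state 2 gives a d⁸ configuration. A 4d d⁸ ion has a large crystal-field splitting; square planar leaves the high-energy d_{x²−y²} orbital empty and maximises CFSE. → square planar.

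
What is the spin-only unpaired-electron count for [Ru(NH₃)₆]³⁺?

Ligand charges: ammonia is neutral. With an overall charge of +3 the ruthenium centre must be in the +3 oxidation state.
Ruthenium is a group-8 element; Ru(III) is therefore d⁵.
The spin state decides the count: a 4d ion has a large Δₒ and is invariably low-spin.
An octahedral low-spin d⁵ ion is t₂g⁵e_g⁰, giving 1 unpaired electron.

1 unpaired electron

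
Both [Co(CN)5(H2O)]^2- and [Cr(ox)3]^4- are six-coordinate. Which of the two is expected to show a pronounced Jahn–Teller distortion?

[Co(CN)5(H2O)]^2-: Each cyanide is −1; water is neutral; balancing the −2 overall charge requires Co(III). Group 9 minus oxidation state 3 gives a d⁶ configuration. Co(III) has an exceptionally large octahedral splitting and is low-spin with essentially every ligand except fluoride. The d⁶ configuration leaves the e_g set evenly filled (or empty) — no strong Jahn–Teller driving force.
[Cr(ox)3]^4-: Ligand charges: each oxalate is −2. With an overall charge of −4 the chromium centre must be in the +2 oxidation state. Cr sits in group 6, so the d-electron count is 6 − 2 = 4. Oxalate is a weak-field ligand for a first-row metal, so the complex is high-spin. The t₂g³e_g¹ (high-spin) configuration has an unevenly filled e_g set; the Jahn–Teller theorem predicts a tetragonal distortion (typically axial elongation) to lift the degeneracy.

[Cr(ox)3]^4-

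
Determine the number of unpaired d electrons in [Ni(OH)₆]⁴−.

2

Ligand charges: each hydroxide is −1. With an overall charge of −4 the nickel centre must be in the +2 oxidation state.
Nickel is a group-10 element; Ni(II) is therefore d⁸.
In an octahedral field the d⁸ configuration is t₂g⁶e_g² (only one arrangement possible), giving 2 unpaired electrons.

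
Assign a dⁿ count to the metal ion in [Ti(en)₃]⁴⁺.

Ethylenediamine is neutral; balancing the +4 overall charge requires Ti(IV).
Group 4 minus oxidation state 4 gives a d⁰ configuration.

d⁰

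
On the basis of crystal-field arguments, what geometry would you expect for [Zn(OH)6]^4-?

octahedral

Ligand charges: each hydroxide is −1. With an overall charge of −4 the zinc centre must be in the +2 oxidation state.
Group 12 minus oxidation state 2 gives a d¹⁰ configuration.
Coordination number: 6.
Six donors around a single metal centre give an octahedral coordination sphere.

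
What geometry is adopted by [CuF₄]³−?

tetrahedral

Each fluoride is −1; balancing the −3 overall charge requires Cu(I).
Cu sits in group 11, so the d-electron count is 11 − 1 = 10.
With 4 monodentate ligands the coordination number is 4.
A d¹⁰ ion has no crystal-field stabilisation preference between square planar and tetrahedral, so four ligands adopt the sterically favoured tetrahedral geometry.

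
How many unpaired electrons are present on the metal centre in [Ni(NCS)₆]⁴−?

Ligand charges: each isothiocyanate is −1. With an overall charge of −4 the nickel centre must be in the +2 oxidation state.
Group 10 minus oxidation state 2 gives a d⁸ configuration.
In an octahedral field the d⁸ configuration is t₂g⁶e_g² (only one arrangement possible), giving 2 unpaired electrons.

2 unpaired electrons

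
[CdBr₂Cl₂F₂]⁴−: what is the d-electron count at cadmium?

Each bromide is −1; each chloride is −1; each fluoride is −1; balancing the −4 overall charge requires Cd(II).
Cadmium is a group-12 element; Cd(II) is therefore d¹⁰.

d¹⁰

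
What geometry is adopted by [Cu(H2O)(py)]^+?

linear

Water is neutral; pyridine is neutral; balancing the +1 overall charge requires Cu(I).
Cu sits in group 11, so the d-electron count is 11 − 1 = 10.
With 2 monodentate ligands the coordination number is 2.
A d¹⁰ ion with only two ligands adopts a linear arrangement (sp hybridisation; no CFSE preference).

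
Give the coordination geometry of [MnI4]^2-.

Summing ligand charges against the −2 overall charge gives an oxidation state of +2 for manganese.
Mn sits in group 7, so the d-electron count is 7 − 2 = 5.
With 4 monodentate ligands the coordination number is 4.
Iodide is a weak-field ligand.
A high-spin d⁵ ion has zero CFSE in either geometry, so four ligands adopt the sterically favoured tetrahedral geometry.

tetrahedral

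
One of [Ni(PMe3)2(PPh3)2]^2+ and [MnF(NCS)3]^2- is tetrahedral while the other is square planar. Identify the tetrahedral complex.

For [Ni(PMe3)2(PPh3)2]^2+: Summing ligand charges against the +2 overall charge gives an oxidation state of +2 for nickel. Ni sits in group 10, so the d-electron count is 10 − 2 = 8. Trimethylphosphine and triphenylphosphine are strong-field ligands (high in the spectrochemical series). A 3d d⁸ ion with strong-field ligands gains enough CFSE to favour square planar over tetrahedral. → square planar.
For [MnF(NCS)3]^2-: Summing ligand charges against the −2 overall charge gives an oxidation state of +2 for manganese. Group 7 minus oxidation state 2 gives a d⁵ configuration. A high-spin d⁵ ion has zero CFSE in either geometry, so four ligands adopt the sterically favoured tetrahedral geometry. → tetrahedral.

[MnF(NCS)3]^2-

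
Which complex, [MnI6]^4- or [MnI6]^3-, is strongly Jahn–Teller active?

[MnI6]^3-

[MnI6]^4-: Each iodide is −1; balancing the −4 overall charge requires Mn(II). Manganese is a group-7 element; Mn(II) is therefore d⁵. Iodide is a weak-field ligand for a first-row metal, so the complex is high-spin. The d⁵ configuration leaves the e_g set evenly filled (or empty) — no strong Jahn–Teller driving force.
[MnI6]^3-: Summing ligand charges against the −3 overall charge gives an oxidation state of +3 for manganese. Mn sits in group 7, so the d-electron count is 7 − 3 = 4. Iodide is a weak-field ligand for a first-row metal, so the complex is high-spin. The t₂g³e_g¹ (high-spin) configuration has an unevenly filled e_g set; the Jahn–Teller theorem predicts a tetragonal distortion (typically axial elongation) to lift the degeneracy.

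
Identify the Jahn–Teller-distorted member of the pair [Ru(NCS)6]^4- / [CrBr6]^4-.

[Ru(NCS)6]^4-: Summing ligand charges against the −4 overall charge gives an oxidation state of +2 for ruthenium. Group 8 minus oxidation state 2 gives a d⁶ configuration. A 4d ion has a large Δₒ and is invariably low-spin. The d⁶ configuration leaves the e_g set evenly filled (or empty) — no strong Jahn–Teller driving force.
[CrBr6]^4-: Summing ligand charges against the −4 overall charge gives an oxidation state of +2 for chromium. Chromium is a group-6 element; Cr(II) is therefore d⁴. Bromide is a weak-field ligand for a first-row metal, so the complex is high-spin. The t₂g³e_g¹ (high-spin) configuration has an unevenly filled e_g set; the Jahn–Teller theorem predicts a tetragonal distortion (typically axial elongation) to lift the degeneracy.

[CrBr6]^4-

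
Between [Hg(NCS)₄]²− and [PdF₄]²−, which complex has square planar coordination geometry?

For [Hg(NCS)₄]²−: Ligand charges: each isothiocyanate is −1. With an overall charge of −2 the mercury centre must be in the +2 oxidation state. Hg sits in group 12, so the d-electron count is 12 − 2 = 10. A d¹⁰ ion has no crystal-field stabilisation preference between square planar and tetrahedral, so four ligands adopt the sterically favoured tetrahedral geometry. → tetrahedral.
For [PdF₄]²−: Summing ligand charges against the −2 overall charge gives an oxidation state of +2 for palladium. Pd sits in group 10, so the d-electron count is 10 − 2 = 8. A 4d d⁸ ion has a large crystal-field splitting; square planar leaves the high-energy d_{x²−y²} orbital empty and maximises CFSE. → square planar.

[PdF₄]²−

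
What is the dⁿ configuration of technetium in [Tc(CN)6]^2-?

d³

Ligand charges: each cyanide is −1. With an overall charge of −2 the technetium centre must be in the +4 oxidation state.
Technetium is a group-7 element; Tc(IV) is therefore d³.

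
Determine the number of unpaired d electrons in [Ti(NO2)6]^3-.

1

Summing ligand charges against the −3 overall charge gives an oxidation state of +3 for titanium.
Group 4 minus oxidation state 3 gives a d¹ configuration.
In an octahedral field the d¹ configuration is t₂g¹e_g⁰ (only one arrangement possible), giving 1 unpaired electron.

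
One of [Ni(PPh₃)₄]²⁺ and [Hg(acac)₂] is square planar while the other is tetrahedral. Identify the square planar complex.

[Ni(PPh₃)₄]²⁺

For [Ni(PPh₃)₄]²⁺: Triphenylphosphine is neutral; balancing the +2 overall charge requires Ni(II). Nickel is a group-10 element; Ni(II) is therefore d⁸. Triphenylphosphine is a strong-field ligand (high in the spectrochemical series). A 3d d⁸ ion with strong-field ligands gains enough CFSE to favour square planar over tetrahedral. → square planar.
For [Hg(acac)₂]: Each acetylacetonate is −1; balancing the 0 overall charge requires Hg(II). Group 12 minus oxidation state 2 gives a d¹⁰ configuration. A d¹⁰ ion has no crystal-field stabilisation preference between square planar and tetrahedral, so four ligands adopt the sterically favoured tetrahedral geometry. → tetrahedral.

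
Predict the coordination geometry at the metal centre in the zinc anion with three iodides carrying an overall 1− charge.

trigonal planar

Each iodide is −1; balancing the −1 overall charge requires Zn(II).
Group 12 minus oxidation state 2 gives a d¹⁰ configuration.
Coordination number: 3.
Three ligands around a d¹⁰ centre minimise repulsion in a trigonal-planar arrangement.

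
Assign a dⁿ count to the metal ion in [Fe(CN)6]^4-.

Summing ligand charges against the −4 overall charge gives an oxidation state of +2 for iron.
Group 8 minus oxidation state 2 gives a d⁶ configuration.

d6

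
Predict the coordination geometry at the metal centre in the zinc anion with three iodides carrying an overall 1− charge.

Each iodide is −1; balancing the −1 overall charge requires Zn(II).
Group 12 minus oxidation state 2 gives a d¹⁰ configuration.
With 3 monodentate ligands the coordination number is 3.
Three ligands around a d¹⁰ centre minimise repulsion in a trigonal-planar arrangement.

trigonal planar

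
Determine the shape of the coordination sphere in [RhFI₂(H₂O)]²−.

Summing ligand charges against the −2 overall charge gives an oxidation state of +1 for rhodium.
Group 9 minus oxidation state 1 gives a d⁸ configuration.
Coordination number: 4.
A 4d d⁸ ion has a large crystal-field splitting; square planar leaves the high-energy d_{x²−y²} orbital empty and maximises CFSE.

square planar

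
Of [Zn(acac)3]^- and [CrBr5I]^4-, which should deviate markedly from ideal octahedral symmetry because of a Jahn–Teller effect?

[Zn(acac)3]^-: Ligand charges: each acetylacetonate is −1. With an overall charge of −1 the zinc centre must be in the +2 oxidation state. Zn sits in group 12, so the d-electron count is 12 − 2 = 10. The d¹⁰ configuration leaves the e_g set evenly filled (or empty) — no strong Jahn–Teller driving force.
[CrBr5I]^4-: Each bromide is −1; each iodide is −1; balancing the −4 overall charge requires Cr(II). Group 6 minus oxidation state 2 gives a d⁴ configuration. Bromide and iodide are weak-field ligands for a first-row metal, so the complex is high-spin. The t₂g³e_g¹ (high-spin) configuration has an unevenly filled e_g set; the Jahn–Teller theorem predicts a tetragonal distortion (typically axial elongation) to lift the degeneracy.

[CrBr5I]^4-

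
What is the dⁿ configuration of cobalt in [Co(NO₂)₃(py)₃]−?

Each nitro (N-bound nitrite) is −1; pyridine is neutral; balancing the −1 overall charge requires Co(II).
Co sits in group 9, so the d-electron count is 9 − 2 = 7.

d⁷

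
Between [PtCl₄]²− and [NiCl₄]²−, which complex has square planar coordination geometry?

[PtCl₄]²−

For [PtCl₄]²−: Each chloride is −1; balancing the −2 overall charge requires Pt(II). Platinum is a group-10 element; Pt(II) is therefore d⁸. A 5d d⁸ ion has a large crystal-field splitting; square planar leaves the high-energy d_{x²−y²} orbital empty and maximises CFSE. → square planar.
For [NiCl₄]²−: Ligand charges: each chloride is −1. With an overall charge of −2 the nickel centre must be in the +2 oxidation state. Ni sits in group 10, so the d-electron count is 10 − 2 = 8. Chloride is a weak-field ligand. With weak-field ligands the CFSE gain from square planar is small, so a 3d d⁸ ion takes the sterically preferred tetrahedral geometry. → tetrahedral.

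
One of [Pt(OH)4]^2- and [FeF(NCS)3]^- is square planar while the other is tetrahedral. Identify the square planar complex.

[Pt(OH)4]^2-

For [Pt(OH)4]^2-: Ligand charges: each hydroxide is −1. With an overall charge of −2 the platinum centre must be in the +2 oxidation state. Group 10 minus oxidation state 2 gives a d⁸ configuration. A 5d d⁸ ion has a large crystal-field splitting; square planar leaves the high-energy d_{x²−y²} orbital empty and maximises CFSE. → square planar.
For [FeF(NCS)3]^-: Summing ligand charges against the −1 overall charge gives an oxidation state of +3 for iron. Group 8 minus oxidation state 3 gives a d⁵ configuration. A high-spin d⁵ ion has zero CFSE in either geometry, so four ligands adopt the sterically favoured tetrahedral geometry. → tetrahedral.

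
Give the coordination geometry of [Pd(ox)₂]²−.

square planar

Each oxalate is −2; balancing the −2 overall charge requires Pd(II).
Pd sits in group 10, so the d-electron count is 10 − 2 = 8.
Counting donor atoms: 2×oxalate (bidentate) → 4 donors. Coordination number = 4.
A 4d d⁸ ion has a large crystal-field splitting; square planar leaves the high-energy d_{x²−y²} orbital empty and maximises CFSE.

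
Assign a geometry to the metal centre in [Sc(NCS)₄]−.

Summing ligand charges against the −1 overall charge gives an oxidation state of +3 for scandium.
Group 3 minus oxidation state 3 gives a d⁰ configuration.
Coordination number: 4.
A d⁰ ion has no crystal-field stabilisation preference between square planar and tetrahedral, so four ligands adopt the sterically favoured tetrahedral geometry.

tetrahedral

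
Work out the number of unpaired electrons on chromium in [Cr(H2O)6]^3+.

3

Summing ligand charges against the +3 overall charge gives an oxidation state of +3 for chromium.
Chromium is a group-6 element; Cr(III) is therefore d³.
In an octahedral field the d³ configuration is t₂g³e_g⁰ (only one arrangement possible), giving 3 unpaired electrons.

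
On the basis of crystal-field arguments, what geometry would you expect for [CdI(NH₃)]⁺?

Ligand charges: each iodide is −1; ammonia is neutral. With an overall charge of +1 the cadmium centre must be in the +2 oxidation state.
Cadmium is a group-12 element; Cd(II) is therefore d¹⁰.
With 2 monodentate ligands the coordination number is 2.
A d¹⁰ ion with only two ligands adopts a linear arrangement (sp hybridisation; no CFSE preference).

linear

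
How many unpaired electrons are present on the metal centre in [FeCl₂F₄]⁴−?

4

Ligand charges: each chloride is −1; each fluoride is −1. With an overall charge of −4 the iron centre must be in the +2 oxidation state.
Iron is a group-8 element; Fe(II) is therefore d⁶.
The spin state decides the count: Chloride and fluoride are weak-field ligands for a first-row metal, so the complex is high-spin.
An octahedral high-spin d⁶ ion is t₂g⁴e_g², giving 4 unpaired electrons.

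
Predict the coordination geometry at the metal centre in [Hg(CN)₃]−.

Each cyanide is −1; balancing the −1 overall charge requires Hg(II).
Group 12 minus oxidation state 2 gives a d¹⁰ configuration.
Coordination number: 3.
Three ligands around a d¹⁰ centre minimise repulsion in a trigonal-planar arrangement.

trigonal planar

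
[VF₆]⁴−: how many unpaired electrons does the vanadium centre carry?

3 unpaired electrons

Each fluoride is −1; balancing the −4 overall charge requires V(II).
V sits in group 5, so the d-electron count is 5 − 2 = 3.
In an octahedral field the d³ configuration is t₂g³e_g⁰ (only one arrangement possible), giving 3 unpaired electrons.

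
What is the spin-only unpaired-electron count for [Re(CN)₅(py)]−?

Summing ligand charges against the −1 overall charge gives an oxidation state of +4 for rhenium.
Rhenium is a group-7 element; Re(IV) is therefore d³.
In an octahedral field the d³ configuration is t₂g³e_g⁰ (only one arrangement possible), giving 3 unpaired electrons.

3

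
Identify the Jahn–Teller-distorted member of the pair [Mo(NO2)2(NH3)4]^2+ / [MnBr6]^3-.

[MnBr6]^3-

[Mo(NO2)2(NH3)4]^2+: Ligand charges: each nitro (N-bound nitrite) is −1; ammonia is neutral. With an overall charge of +2 the molybdenum centre must be in the +4 oxidation state. Group 6 minus oxidation state 4 gives a d² configuration. The d² configuration leaves the e_g set evenly filled (or empty) — no strong Jahn–Teller driving force.
[MnBr6]^3-: Ligand charges: each bromide is −1. With an overall charge of −3 the manganese centre must be in the +3 oxidation state. Group 7 minus oxidation state 3 gives a d⁴ configuration. Bromide is a weak-field ligand for a first-row metal, so the complex is high-spin. The t₂g³e_g¹ (high-spin) configuration has an unevenly filled e_g set; the Jahn–Teller theorem predicts a tetragonal distortion (typically axial elongation) to lift the degeneracy.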